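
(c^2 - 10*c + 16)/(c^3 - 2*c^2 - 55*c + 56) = (c - 2)/(c^2 + 6*c - 7)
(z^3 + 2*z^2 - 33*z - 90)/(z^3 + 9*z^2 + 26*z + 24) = (z^2 - z - 30)/(z^2 + 6*z + 8)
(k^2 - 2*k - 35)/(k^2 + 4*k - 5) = (k - 7)/(k - 1)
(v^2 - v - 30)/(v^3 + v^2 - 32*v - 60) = 1/(v + 2)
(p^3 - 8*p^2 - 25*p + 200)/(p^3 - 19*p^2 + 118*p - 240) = (p + 5)/(p - 6)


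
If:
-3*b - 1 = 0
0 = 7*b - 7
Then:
No Solution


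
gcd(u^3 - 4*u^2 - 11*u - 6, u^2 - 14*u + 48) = u - 6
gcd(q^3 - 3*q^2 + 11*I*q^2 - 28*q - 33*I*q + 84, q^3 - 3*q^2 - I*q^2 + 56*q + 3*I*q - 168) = q^2 + q*(-3 + 7*I) - 21*I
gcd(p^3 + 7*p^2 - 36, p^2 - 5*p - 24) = p + 3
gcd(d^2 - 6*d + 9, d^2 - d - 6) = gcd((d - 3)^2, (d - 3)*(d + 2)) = d - 3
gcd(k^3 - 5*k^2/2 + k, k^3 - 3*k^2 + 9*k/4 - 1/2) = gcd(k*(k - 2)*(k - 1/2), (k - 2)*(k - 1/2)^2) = k^2 - 5*k/2 + 1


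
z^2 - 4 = (z - 2)*(z + 2)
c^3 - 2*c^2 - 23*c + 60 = (c - 4)*(c - 3)*(c + 5)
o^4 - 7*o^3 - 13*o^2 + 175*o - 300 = (o - 5)*(o - 4)*(o - 3)*(o + 5)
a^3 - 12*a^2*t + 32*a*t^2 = a*(a - 8*t)*(a - 4*t)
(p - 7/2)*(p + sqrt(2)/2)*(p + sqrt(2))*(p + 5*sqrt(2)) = p^4 - 7*p^3/2 + 13*sqrt(2)*p^3/2 - 91*sqrt(2)*p^2/4 + 16*p^2 - 56*p + 5*sqrt(2)*p - 35*sqrt(2)/2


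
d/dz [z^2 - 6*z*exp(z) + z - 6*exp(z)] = -6*z*exp(z) + 2*z - 12*exp(z) + 1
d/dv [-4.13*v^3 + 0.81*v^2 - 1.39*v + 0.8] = -12.39*v^2 + 1.62*v - 1.39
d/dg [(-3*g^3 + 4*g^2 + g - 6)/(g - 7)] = (-6*g^3 + 67*g^2 - 56*g - 1)/(g^2 - 14*g + 49)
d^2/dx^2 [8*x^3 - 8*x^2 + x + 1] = 48*x - 16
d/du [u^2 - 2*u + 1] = 2*u - 2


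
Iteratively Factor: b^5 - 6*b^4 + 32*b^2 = (b - 4)*(b^4 - 2*b^3 - 8*b^2) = (b - 4)*(b + 2)*(b^3 - 4*b^2) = (b - 4)^2*(b + 2)*(b^2) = b*(b - 4)^2*(b + 2)*(b)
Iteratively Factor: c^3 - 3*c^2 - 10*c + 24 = (c - 2)*(c^2 - c - 12) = (c - 2)*(c + 3)*(c - 4)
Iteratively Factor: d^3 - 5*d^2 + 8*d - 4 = (d - 2)*(d^2 - 3*d + 2) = (d - 2)*(d - 1)*(d - 2)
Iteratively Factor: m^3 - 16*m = (m + 4)*(m^2 - 4*m) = m*(m + 4)*(m - 4)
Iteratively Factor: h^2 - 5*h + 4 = (h - 1)*(h - 4)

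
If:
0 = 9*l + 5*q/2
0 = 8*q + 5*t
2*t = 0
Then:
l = 0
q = 0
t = 0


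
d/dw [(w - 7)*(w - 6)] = 2*w - 13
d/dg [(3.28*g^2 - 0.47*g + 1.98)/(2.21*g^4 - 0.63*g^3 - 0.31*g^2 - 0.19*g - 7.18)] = (-14.4976*g^5 + 5.1825*g^4 - 18.0954*g^3 + 2.9733*g^2 - 45.8732*g + 3.7508)/(4.8841*g^8 - 2.7846*g^7 - 0.9733*g^6 - 0.4492*g^5 - 31.4001*g^4 + 9.1646*g^3 + 4.4877*g^2 + 2.7284*g + 51.5524)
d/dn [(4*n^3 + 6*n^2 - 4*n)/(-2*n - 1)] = 4*(-4*n^3 - 6*n^2 - 3*n + 1)/(4*n^2 + 4*n + 1)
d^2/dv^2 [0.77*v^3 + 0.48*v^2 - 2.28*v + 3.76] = 4.62*v + 0.96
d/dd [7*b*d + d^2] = 7*b + 2*d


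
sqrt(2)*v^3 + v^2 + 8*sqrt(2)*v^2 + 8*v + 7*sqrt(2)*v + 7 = (v + 1)*(v + 7)*(sqrt(2)*v + 1)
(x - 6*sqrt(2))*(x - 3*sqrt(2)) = x^2 - 9*sqrt(2)*x + 36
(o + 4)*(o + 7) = o^2 + 11*o + 28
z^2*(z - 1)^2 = z^4 - 2*z^3 + z^2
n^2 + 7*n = n*(n + 7)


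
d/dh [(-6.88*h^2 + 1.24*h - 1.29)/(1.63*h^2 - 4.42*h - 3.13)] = (28.3884*h^2 + 47.2742*h - 9.583)/(2.6569*h^4 - 14.4092*h^3 + 9.3326*h^2 + 27.6692*h + 9.7969)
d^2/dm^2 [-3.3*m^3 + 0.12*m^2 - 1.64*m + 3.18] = 0.24 - 19.8*m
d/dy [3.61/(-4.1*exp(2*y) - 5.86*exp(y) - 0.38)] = (29.602*exp(y) + 21.1546)*exp(y)/(4.1*exp(2*y) + 5.86*exp(y) + 0.38)^2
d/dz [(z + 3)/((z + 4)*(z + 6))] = (-z^2 - 6*z - 6)/(z^4 + 20*z^3 + 148*z^2 + 480*z + 576)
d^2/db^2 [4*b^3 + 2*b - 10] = 24*b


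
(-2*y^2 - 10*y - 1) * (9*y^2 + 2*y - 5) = -18*y^4 - 94*y^3 - 19*y^2 + 48*y + 5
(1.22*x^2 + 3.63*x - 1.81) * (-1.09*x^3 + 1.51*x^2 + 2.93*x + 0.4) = -1.3298*x^5 - 2.1145*x^4 + 11.0288*x^3 + 8.3908*x^2 - 3.8513*x - 0.724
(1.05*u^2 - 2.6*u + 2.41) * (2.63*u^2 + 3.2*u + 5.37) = 2.7615*u^4 - 3.478*u^3 + 3.6568*u^2 - 6.25*u + 12.9417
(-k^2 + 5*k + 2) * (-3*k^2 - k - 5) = 3*k^4 - 14*k^3 - 6*k^2 - 27*k - 10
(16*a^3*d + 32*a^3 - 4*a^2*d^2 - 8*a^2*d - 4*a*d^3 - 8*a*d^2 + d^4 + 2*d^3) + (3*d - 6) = 16*a^3*d + 32*a^3 - 4*a^2*d^2 - 8*a^2*d - 4*a*d^3 - 8*a*d^2 + d^4 + 2*d^3 + 3*d - 6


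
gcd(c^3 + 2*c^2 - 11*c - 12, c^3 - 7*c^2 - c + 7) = c + 1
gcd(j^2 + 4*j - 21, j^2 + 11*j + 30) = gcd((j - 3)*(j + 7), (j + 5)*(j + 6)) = 1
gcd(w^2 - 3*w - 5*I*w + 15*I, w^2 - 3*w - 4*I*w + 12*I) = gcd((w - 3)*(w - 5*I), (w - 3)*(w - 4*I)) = w - 3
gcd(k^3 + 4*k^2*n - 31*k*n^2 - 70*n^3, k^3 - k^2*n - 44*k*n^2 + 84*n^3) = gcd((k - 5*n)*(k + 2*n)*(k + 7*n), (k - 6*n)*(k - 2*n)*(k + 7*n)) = k + 7*n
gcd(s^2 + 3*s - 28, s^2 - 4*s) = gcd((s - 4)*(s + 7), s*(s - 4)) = s - 4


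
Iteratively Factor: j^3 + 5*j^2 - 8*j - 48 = (j + 4)*(j^2 + j - 12) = (j - 3)*(j + 4)*(j + 4)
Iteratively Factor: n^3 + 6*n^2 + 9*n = (n + 3)*(n^2 + 3*n) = (n + 3)^2*(n)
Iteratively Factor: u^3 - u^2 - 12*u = (u + 3)*(u^2 - 4*u) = (u - 4)*(u + 3)*(u)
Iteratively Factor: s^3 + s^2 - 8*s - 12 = (s + 2)*(s^2 - s - 6) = (s + 2)^2*(s - 3)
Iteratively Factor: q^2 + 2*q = (q + 2)*(q)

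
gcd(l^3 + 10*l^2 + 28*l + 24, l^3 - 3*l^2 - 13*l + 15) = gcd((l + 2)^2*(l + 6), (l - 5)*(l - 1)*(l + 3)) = 1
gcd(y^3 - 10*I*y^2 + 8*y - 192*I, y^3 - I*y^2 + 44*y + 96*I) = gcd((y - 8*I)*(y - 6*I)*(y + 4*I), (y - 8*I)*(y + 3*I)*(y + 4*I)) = y^2 - 4*I*y + 32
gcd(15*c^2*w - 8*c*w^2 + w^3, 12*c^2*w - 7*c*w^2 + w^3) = -3*c*w + w^2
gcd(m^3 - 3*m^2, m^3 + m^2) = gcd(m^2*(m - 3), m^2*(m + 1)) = m^2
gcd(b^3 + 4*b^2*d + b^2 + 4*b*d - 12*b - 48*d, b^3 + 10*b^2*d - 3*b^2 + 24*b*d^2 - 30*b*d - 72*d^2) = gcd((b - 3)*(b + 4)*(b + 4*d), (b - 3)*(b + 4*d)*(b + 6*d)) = b^2 + 4*b*d - 3*b - 12*d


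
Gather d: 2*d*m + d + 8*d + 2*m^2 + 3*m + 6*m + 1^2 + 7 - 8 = d*(2*m + 9) + 2*m^2 + 9*m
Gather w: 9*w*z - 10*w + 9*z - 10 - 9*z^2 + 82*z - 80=w*(9*z - 10) - 9*z^2 + 91*z - 90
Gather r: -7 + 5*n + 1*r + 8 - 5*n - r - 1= 0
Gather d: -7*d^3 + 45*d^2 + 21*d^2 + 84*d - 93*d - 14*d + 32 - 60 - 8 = -7*d^3 + 66*d^2 - 23*d - 36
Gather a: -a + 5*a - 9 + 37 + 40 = 4*a + 68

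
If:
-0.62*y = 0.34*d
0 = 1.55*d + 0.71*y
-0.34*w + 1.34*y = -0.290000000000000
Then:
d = 0.00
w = 0.85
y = 0.00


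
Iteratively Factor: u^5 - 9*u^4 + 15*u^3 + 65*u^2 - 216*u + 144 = (u - 4)*(u^4 - 5*u^3 - 5*u^2 + 45*u - 36) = (u - 4)*(u - 1)*(u^3 - 4*u^2 - 9*u + 36) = (u - 4)*(u - 3)*(u - 1)*(u^2 - u - 12) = (u - 4)*(u - 3)*(u - 1)*(u + 3)*(u - 4)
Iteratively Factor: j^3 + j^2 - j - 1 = (j + 1)*(j^2 - 1) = (j - 1)*(j + 1)*(j + 1)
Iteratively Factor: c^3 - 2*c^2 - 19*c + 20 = (c + 4)*(c^2 - 6*c + 5) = (c - 5)*(c + 4)*(c - 1)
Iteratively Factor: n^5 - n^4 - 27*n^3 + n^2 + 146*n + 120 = (n - 5)*(n^4 + 4*n^3 - 7*n^2 - 34*n - 24) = (n - 5)*(n + 2)*(n^3 + 2*n^2 - 11*n - 12) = (n - 5)*(n + 2)*(n + 4)*(n^2 - 2*n - 3) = (n - 5)*(n + 1)*(n + 2)*(n + 4)*(n - 3)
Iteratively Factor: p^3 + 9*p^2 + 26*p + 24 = (p + 4)*(p^2 + 5*p + 6) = (p + 2)*(p + 4)*(p + 3)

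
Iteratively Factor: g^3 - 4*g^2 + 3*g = (g)*(g^2 - 4*g + 3) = g*(g - 1)*(g - 3)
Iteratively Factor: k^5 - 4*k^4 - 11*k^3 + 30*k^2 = (k - 5)*(k^4 + k^3 - 6*k^2) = (k - 5)*(k - 2)*(k^3 + 3*k^2) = k*(k - 5)*(k - 2)*(k^2 + 3*k) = k*(k - 5)*(k - 2)*(k + 3)*(k)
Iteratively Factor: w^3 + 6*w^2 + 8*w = (w + 2)*(w^2 + 4*w) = w*(w + 2)*(w + 4)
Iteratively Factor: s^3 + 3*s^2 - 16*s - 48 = (s + 3)*(s^2 - 16) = (s + 3)*(s + 4)*(s - 4)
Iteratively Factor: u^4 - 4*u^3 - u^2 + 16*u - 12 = (u - 3)*(u^3 - u^2 - 4*u + 4) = (u - 3)*(u - 2)*(u^2 + u - 2) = (u - 3)*(u - 2)*(u - 1)*(u + 2)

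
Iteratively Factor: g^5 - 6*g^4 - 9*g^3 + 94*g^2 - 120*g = (g)*(g^4 - 6*g^3 - 9*g^2 + 94*g - 120) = g*(g - 2)*(g^3 - 4*g^2 - 17*g + 60) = g*(g - 2)*(g + 4)*(g^2 - 8*g + 15) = g*(g - 3)*(g - 2)*(g + 4)*(g - 5)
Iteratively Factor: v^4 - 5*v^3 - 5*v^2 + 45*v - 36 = (v - 3)*(v^3 - 2*v^2 - 11*v + 12) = (v - 3)*(v - 1)*(v^2 - v - 12) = (v - 3)*(v - 1)*(v + 3)*(v - 4)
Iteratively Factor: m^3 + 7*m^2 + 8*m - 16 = (m + 4)*(m^2 + 3*m - 4) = (m + 4)^2*(m - 1)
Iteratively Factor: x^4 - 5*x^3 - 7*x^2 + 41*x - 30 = (x - 2)*(x^3 - 3*x^2 - 13*x + 15) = (x - 5)*(x - 2)*(x^2 + 2*x - 3) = (x - 5)*(x - 2)*(x - 1)*(x + 3)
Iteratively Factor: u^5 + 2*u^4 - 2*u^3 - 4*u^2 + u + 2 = (u - 1)*(u^4 + 3*u^3 + u^2 - 3*u - 2) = (u - 1)^2*(u^3 + 4*u^2 + 5*u + 2) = (u - 1)^2*(u + 1)*(u^2 + 3*u + 2) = (u - 1)^2*(u + 1)*(u + 2)*(u + 1)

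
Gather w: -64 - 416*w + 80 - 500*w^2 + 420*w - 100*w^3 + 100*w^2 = -100*w^3 - 400*w^2 + 4*w + 16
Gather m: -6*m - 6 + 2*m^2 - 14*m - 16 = 2*m^2 - 20*m - 22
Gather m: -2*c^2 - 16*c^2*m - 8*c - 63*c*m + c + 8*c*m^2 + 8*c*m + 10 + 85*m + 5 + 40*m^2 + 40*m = -2*c^2 - 7*c + m^2*(8*c + 40) + m*(-16*c^2 - 55*c + 125) + 15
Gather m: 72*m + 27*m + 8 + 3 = 99*m + 11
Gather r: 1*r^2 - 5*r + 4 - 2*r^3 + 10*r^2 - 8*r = -2*r^3 + 11*r^2 - 13*r + 4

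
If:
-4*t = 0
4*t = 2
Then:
No Solution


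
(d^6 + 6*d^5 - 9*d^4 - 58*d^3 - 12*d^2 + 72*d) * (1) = d^6 + 6*d^5 - 9*d^4 - 58*d^3 - 12*d^2 + 72*d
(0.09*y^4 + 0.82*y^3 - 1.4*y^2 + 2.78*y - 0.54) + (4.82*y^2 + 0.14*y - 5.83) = 0.09*y^4 + 0.82*y^3 + 3.42*y^2 + 2.92*y - 6.37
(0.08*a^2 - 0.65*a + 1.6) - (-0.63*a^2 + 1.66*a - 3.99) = 0.71*a^2 - 2.31*a + 5.59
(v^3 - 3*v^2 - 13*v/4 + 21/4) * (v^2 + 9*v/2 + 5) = v^5 + 3*v^4/2 - 47*v^3/4 - 195*v^2/8 + 59*v/8 + 105/4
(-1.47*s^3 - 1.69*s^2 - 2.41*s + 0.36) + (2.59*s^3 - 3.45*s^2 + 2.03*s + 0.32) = 1.12*s^3 - 5.14*s^2 - 0.38*s + 0.68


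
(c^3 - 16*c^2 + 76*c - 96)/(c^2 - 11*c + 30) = (c^2 - 10*c + 16)/(c - 5)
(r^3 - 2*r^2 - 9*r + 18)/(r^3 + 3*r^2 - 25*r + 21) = (r^2 + r - 6)/(r^2 + 6*r - 7)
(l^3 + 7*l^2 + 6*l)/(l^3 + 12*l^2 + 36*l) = (l + 1)/(l + 6)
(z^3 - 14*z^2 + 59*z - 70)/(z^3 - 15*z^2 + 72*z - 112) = (z^2 - 7*z + 10)/(z^2 - 8*z + 16)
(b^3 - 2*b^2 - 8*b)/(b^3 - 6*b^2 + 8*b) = (b + 2)/(b - 2)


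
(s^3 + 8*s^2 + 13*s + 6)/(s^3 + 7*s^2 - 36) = (s^2 + 2*s + 1)/(s^2 + s - 6)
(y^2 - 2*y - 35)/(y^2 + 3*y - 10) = (y - 7)/(y - 2)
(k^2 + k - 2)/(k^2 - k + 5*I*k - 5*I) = (k + 2)/(k + 5*I)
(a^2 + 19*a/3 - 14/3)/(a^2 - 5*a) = (3*a^2 + 19*a - 14)/(3*a*(a - 5))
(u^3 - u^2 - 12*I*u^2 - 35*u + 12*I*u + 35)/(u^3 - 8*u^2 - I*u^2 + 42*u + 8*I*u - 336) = (u^2 + u*(-1 - 5*I) + 5*I)/(u^2 + u*(-8 + 6*I) - 48*I)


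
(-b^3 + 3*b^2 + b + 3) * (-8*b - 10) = 8*b^4 - 14*b^3 - 38*b^2 - 34*b - 30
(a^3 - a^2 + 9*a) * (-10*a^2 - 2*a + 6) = -10*a^5 + 8*a^4 - 82*a^3 - 24*a^2 + 54*a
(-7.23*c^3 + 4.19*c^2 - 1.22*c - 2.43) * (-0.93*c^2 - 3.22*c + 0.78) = 6.7239*c^5 + 19.3839*c^4 - 17.9966*c^3 + 9.4565*c^2 + 6.873*c - 1.8954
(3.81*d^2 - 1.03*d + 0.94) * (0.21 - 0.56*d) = -2.1336*d^3 + 1.3769*d^2 - 0.7427*d + 0.1974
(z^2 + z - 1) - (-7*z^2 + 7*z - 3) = 8*z^2 - 6*z + 2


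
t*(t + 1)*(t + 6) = t^3 + 7*t^2 + 6*t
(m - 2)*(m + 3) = m^2 + m - 6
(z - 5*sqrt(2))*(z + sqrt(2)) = z^2 - 4*sqrt(2)*z - 10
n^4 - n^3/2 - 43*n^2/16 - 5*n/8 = n*(n - 2)*(n + 1/4)*(n + 5/4)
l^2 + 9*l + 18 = (l + 3)*(l + 6)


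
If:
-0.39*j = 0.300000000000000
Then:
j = -0.77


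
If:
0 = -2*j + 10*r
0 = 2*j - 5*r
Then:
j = 0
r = 0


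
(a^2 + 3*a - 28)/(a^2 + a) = (a^2 + 3*a - 28)/(a*(a + 1))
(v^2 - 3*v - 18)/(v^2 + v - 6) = (v - 6)/(v - 2)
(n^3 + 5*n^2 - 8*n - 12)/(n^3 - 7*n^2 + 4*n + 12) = (n + 6)/(n - 6)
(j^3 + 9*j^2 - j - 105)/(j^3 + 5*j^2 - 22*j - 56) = (j^2 + 2*j - 15)/(j^2 - 2*j - 8)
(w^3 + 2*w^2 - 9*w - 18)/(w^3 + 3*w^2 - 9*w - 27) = (w + 2)/(w + 3)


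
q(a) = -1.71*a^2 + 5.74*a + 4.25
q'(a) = 5.74 - 3.42*a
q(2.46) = 8.02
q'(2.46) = -2.67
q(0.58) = 7.00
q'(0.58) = 3.76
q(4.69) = -6.44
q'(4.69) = -10.30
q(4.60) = -5.53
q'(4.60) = -9.99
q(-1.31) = -6.20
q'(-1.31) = 10.22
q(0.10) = 4.81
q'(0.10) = 5.40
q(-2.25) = -17.32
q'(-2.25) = 13.44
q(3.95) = 0.24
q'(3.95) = -7.77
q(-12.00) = -310.87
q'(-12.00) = 46.78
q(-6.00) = -91.75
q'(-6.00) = 26.26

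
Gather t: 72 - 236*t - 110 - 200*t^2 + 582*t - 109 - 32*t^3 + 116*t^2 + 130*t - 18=-32*t^3 - 84*t^2 + 476*t - 165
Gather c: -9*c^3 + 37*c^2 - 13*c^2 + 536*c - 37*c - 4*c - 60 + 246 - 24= -9*c^3 + 24*c^2 + 495*c + 162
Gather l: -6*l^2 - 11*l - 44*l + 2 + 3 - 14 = -6*l^2 - 55*l - 9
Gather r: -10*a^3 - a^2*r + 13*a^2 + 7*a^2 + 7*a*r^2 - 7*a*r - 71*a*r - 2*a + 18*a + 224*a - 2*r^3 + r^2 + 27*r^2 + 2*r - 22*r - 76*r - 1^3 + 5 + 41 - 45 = -10*a^3 + 20*a^2 + 240*a - 2*r^3 + r^2*(7*a + 28) + r*(-a^2 - 78*a - 96)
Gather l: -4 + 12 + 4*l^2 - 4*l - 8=4*l^2 - 4*l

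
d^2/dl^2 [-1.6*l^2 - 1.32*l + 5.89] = -3.20000000000000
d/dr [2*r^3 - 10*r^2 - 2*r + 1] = 6*r^2 - 20*r - 2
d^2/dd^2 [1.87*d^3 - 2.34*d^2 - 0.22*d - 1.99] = 11.22*d - 4.68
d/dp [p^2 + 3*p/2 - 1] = 2*p + 3/2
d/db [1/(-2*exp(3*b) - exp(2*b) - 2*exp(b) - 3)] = 2*(3*exp(2*b) + exp(b) + 1)*exp(b)/(2*exp(3*b) + exp(2*b) + 2*exp(b) + 3)^2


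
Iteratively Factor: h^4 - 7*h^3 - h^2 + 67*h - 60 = (h - 4)*(h^3 - 3*h^2 - 13*h + 15) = (h - 4)*(h - 1)*(h^2 - 2*h - 15) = (h - 4)*(h - 1)*(h + 3)*(h - 5)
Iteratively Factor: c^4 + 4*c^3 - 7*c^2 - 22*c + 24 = (c - 2)*(c^3 + 6*c^2 + 5*c - 12) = (c - 2)*(c + 3)*(c^2 + 3*c - 4) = (c - 2)*(c + 3)*(c + 4)*(c - 1)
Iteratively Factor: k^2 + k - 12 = (k - 3)*(k + 4)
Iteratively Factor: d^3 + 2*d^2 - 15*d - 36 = (d + 3)*(d^2 - d - 12) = (d + 3)^2*(d - 4)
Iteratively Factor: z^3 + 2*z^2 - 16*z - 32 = (z - 4)*(z^2 + 6*z + 8) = (z - 4)*(z + 4)*(z + 2)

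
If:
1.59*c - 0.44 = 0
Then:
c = 0.28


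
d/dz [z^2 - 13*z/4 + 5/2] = 2*z - 13/4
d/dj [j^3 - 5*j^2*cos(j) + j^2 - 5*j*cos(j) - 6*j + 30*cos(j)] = 5*j^2*sin(j) + 3*j^2 + 5*j*sin(j) - 10*j*cos(j) + 2*j - 30*sin(j) - 5*cos(j) - 6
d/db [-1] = 0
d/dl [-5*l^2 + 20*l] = 20 - 10*l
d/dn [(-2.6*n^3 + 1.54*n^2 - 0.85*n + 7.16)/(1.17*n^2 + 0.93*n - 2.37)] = (-3.042*n^4 - 4.836*n^3 + 20.9127*n^2 - 24.054*n - 4.6443)/(1.3689*n^4 + 2.1762*n^3 - 4.6809*n^2 - 4.4082*n + 5.6169)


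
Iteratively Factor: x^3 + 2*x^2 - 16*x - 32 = (x + 4)*(x^2 - 2*x - 8) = (x - 4)*(x + 4)*(x + 2)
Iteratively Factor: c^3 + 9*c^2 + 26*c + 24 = (c + 3)*(c^2 + 6*c + 8) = (c + 3)*(c + 4)*(c + 2)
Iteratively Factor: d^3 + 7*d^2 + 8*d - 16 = (d + 4)*(d^2 + 3*d - 4) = (d + 4)^2*(d - 1)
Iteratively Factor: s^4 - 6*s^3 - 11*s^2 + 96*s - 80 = (s + 4)*(s^3 - 10*s^2 + 29*s - 20) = (s - 4)*(s + 4)*(s^2 - 6*s + 5) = (s - 5)*(s - 4)*(s + 4)*(s - 1)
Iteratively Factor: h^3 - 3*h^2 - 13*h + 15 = (h + 3)*(h^2 - 6*h + 5) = (h - 5)*(h + 3)*(h - 1)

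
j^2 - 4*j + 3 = (j - 3)*(j - 1)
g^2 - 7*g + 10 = (g - 5)*(g - 2)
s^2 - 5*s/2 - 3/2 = (s - 3)*(s + 1/2)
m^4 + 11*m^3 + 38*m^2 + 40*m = m*(m + 2)*(m + 4)*(m + 5)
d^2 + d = d*(d + 1)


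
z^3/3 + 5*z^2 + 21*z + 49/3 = (z/3 + 1/3)*(z + 7)^2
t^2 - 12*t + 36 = (t - 6)^2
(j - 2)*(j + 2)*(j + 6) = j^3 + 6*j^2 - 4*j - 24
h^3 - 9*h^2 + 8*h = h*(h - 8)*(h - 1)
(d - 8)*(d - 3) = d^2 - 11*d + 24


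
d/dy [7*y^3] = 21*y^2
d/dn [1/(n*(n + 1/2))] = 2*(-4*n - 1)/(n^2*(4*n^2 + 4*n + 1))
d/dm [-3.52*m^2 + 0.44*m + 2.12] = 0.44 - 7.04*m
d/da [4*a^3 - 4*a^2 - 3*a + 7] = 12*a^2 - 8*a - 3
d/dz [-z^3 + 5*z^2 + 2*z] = -3*z^2 + 10*z + 2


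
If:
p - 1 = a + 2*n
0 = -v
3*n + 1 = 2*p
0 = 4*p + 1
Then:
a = -1/4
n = -1/2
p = -1/4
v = 0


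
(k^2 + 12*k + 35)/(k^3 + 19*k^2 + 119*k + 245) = 1/(k + 7)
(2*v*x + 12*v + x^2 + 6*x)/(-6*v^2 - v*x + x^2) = (x + 6)/(-3*v + x)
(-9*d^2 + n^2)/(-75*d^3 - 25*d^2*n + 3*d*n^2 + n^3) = (3*d - n)/(25*d^2 - n^2)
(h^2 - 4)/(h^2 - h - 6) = (h - 2)/(h - 3)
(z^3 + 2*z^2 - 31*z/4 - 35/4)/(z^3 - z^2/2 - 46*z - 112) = (2*z^2 - 3*z - 5)/(2*(z^2 - 4*z - 32))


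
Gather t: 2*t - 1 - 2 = 2*t - 3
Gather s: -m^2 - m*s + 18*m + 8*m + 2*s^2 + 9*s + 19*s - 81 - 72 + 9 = -m^2 + 26*m + 2*s^2 + s*(28 - m) - 144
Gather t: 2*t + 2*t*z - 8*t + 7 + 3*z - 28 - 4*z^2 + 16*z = t*(2*z - 6) - 4*z^2 + 19*z - 21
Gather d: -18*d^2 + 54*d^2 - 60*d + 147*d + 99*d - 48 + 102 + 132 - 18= 36*d^2 + 186*d + 168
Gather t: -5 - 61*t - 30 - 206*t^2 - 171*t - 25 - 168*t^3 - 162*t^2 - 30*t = -168*t^3 - 368*t^2 - 262*t - 60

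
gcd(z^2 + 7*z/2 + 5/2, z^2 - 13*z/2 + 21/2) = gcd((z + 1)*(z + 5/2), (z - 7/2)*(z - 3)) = 1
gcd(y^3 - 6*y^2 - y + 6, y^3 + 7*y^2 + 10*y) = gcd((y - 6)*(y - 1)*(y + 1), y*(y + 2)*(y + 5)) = 1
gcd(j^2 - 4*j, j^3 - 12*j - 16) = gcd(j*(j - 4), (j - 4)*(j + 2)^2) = j - 4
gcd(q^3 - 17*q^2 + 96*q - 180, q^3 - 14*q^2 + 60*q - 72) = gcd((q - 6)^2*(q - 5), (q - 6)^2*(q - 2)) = q^2 - 12*q + 36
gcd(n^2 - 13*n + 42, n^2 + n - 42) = n - 6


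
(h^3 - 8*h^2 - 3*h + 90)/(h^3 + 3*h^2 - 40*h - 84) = (h^2 - 2*h - 15)/(h^2 + 9*h + 14)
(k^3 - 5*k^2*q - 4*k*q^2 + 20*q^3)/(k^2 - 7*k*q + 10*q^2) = k + 2*q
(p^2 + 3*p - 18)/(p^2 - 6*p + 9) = (p + 6)/(p - 3)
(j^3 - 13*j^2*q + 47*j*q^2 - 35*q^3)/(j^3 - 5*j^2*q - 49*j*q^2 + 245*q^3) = (j - q)/(j + 7*q)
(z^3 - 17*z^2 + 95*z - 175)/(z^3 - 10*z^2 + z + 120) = (z^2 - 12*z + 35)/(z^2 - 5*z - 24)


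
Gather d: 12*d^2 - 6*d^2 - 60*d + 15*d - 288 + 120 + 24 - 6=6*d^2 - 45*d - 150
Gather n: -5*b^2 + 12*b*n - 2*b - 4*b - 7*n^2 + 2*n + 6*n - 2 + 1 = -5*b^2 - 6*b - 7*n^2 + n*(12*b + 8) - 1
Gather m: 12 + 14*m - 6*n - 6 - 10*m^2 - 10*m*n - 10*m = -10*m^2 + m*(4 - 10*n) - 6*n + 6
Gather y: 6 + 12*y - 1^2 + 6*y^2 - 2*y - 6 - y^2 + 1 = 5*y^2 + 10*y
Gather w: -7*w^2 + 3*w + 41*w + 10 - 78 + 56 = -7*w^2 + 44*w - 12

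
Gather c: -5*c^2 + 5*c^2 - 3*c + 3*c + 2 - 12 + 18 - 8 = 0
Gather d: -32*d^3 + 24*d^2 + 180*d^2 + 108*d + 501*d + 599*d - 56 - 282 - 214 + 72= -32*d^3 + 204*d^2 + 1208*d - 480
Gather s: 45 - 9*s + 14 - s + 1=60 - 10*s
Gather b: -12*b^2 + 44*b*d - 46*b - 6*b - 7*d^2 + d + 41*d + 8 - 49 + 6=-12*b^2 + b*(44*d - 52) - 7*d^2 + 42*d - 35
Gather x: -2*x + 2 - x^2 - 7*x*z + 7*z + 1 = -x^2 + x*(-7*z - 2) + 7*z + 3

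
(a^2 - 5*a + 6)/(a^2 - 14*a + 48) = (a^2 - 5*a + 6)/(a^2 - 14*a + 48)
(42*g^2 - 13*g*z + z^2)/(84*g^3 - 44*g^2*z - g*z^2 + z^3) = (-7*g + z)/(-14*g^2 + 5*g*z + z^2)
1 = 1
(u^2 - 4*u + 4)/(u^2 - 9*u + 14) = (u - 2)/(u - 7)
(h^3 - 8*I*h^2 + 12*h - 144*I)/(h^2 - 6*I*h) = h - 2*I + 24/h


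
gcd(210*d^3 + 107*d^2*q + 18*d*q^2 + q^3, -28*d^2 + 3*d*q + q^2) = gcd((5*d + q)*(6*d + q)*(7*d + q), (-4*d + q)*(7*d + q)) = 7*d + q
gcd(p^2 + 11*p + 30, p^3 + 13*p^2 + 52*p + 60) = p^2 + 11*p + 30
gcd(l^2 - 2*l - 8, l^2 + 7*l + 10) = l + 2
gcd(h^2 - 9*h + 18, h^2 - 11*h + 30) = h - 6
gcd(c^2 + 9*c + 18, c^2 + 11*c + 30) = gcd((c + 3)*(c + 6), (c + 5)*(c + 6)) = c + 6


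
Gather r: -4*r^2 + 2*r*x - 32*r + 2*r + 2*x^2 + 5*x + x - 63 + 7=-4*r^2 + r*(2*x - 30) + 2*x^2 + 6*x - 56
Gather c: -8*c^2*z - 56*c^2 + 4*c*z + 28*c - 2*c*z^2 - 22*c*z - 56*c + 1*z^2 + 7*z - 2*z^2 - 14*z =c^2*(-8*z - 56) + c*(-2*z^2 - 18*z - 28) - z^2 - 7*z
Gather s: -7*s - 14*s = -21*s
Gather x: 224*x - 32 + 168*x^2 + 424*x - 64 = 168*x^2 + 648*x - 96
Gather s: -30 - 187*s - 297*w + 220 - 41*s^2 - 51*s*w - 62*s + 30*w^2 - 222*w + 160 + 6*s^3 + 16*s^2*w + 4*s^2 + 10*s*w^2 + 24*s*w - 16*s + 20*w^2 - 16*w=6*s^3 + s^2*(16*w - 37) + s*(10*w^2 - 27*w - 265) + 50*w^2 - 535*w + 350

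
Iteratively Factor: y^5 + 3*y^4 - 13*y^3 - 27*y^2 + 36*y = (y + 4)*(y^4 - y^3 - 9*y^2 + 9*y) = (y - 3)*(y + 4)*(y^3 + 2*y^2 - 3*y) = (y - 3)*(y + 3)*(y + 4)*(y^2 - y) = y*(y - 3)*(y + 3)*(y + 4)*(y - 1)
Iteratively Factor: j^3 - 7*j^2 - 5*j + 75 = (j - 5)*(j^2 - 2*j - 15) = (j - 5)*(j + 3)*(j - 5)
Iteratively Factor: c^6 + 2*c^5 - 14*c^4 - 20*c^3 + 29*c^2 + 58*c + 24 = (c + 1)*(c^5 + c^4 - 15*c^3 - 5*c^2 + 34*c + 24) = (c - 2)*(c + 1)*(c^4 + 3*c^3 - 9*c^2 - 23*c - 12) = (c - 2)*(c + 1)^2*(c^3 + 2*c^2 - 11*c - 12) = (c - 3)*(c - 2)*(c + 1)^2*(c^2 + 5*c + 4) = (c - 3)*(c - 2)*(c + 1)^3*(c + 4)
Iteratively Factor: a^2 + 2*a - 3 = (a - 1)*(a + 3)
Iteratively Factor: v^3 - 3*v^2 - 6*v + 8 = (v - 4)*(v^2 + v - 2) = (v - 4)*(v + 2)*(v - 1)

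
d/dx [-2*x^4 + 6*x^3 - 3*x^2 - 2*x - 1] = -8*x^3 + 18*x^2 - 6*x - 2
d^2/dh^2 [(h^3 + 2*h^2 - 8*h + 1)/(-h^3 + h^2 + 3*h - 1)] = 2*(-3*h^6 + 15*h^5 - 42*h^4 + 50*h^3 - 39*h^2 + 15*h + 12)/(h^9 - 3*h^8 - 6*h^7 + 20*h^6 + 12*h^5 - 42*h^4 - 6*h^3 + 24*h^2 - 9*h + 1)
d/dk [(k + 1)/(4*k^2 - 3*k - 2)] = (4*k^2 - 3*k - (k + 1)*(8*k - 3) - 2)/(-4*k^2 + 3*k + 2)^2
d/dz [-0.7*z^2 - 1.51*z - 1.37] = -1.4*z - 1.51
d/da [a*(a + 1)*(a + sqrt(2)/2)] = 3*a^2 + sqrt(2)*a + 2*a + sqrt(2)/2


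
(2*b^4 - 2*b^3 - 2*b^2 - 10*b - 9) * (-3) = -6*b^4 + 6*b^3 + 6*b^2 + 30*b + 27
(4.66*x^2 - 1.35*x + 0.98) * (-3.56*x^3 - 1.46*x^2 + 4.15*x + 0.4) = -16.5896*x^5 - 1.9976*x^4 + 17.8212*x^3 - 5.1693*x^2 + 3.527*x + 0.392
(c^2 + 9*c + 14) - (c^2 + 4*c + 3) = 5*c + 11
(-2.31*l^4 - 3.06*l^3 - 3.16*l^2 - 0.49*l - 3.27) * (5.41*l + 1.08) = -12.4971*l^5 - 19.0494*l^4 - 20.4004*l^3 - 6.0637*l^2 - 18.2199*l - 3.5316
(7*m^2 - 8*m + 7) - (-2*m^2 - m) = 9*m^2 - 7*m + 7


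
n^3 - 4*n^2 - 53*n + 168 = (n - 8)*(n - 3)*(n + 7)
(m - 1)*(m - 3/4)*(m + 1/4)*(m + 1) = m^4 - m^3/2 - 19*m^2/16 + m/2 + 3/16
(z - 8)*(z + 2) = z^2 - 6*z - 16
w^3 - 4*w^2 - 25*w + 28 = (w - 7)*(w - 1)*(w + 4)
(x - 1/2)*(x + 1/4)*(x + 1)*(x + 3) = x^4 + 15*x^3/4 + 15*x^2/8 - 5*x/4 - 3/8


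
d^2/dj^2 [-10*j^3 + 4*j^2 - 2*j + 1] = 8 - 60*j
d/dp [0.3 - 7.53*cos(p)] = 7.53*sin(p)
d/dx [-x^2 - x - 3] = -2*x - 1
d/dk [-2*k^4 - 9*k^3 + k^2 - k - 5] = -8*k^3 - 27*k^2 + 2*k - 1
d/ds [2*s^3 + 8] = 6*s^2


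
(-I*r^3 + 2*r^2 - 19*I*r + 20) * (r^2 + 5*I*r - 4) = -I*r^5 + 7*r^4 - 5*I*r^3 + 107*r^2 + 176*I*r - 80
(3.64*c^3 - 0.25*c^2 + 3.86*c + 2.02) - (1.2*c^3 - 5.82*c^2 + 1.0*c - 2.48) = 2.44*c^3 + 5.57*c^2 + 2.86*c + 4.5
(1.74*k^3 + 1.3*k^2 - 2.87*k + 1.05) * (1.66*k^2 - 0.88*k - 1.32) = 2.8884*k^5 + 0.6268*k^4 - 8.205*k^3 + 2.5526*k^2 + 2.8644*k - 1.386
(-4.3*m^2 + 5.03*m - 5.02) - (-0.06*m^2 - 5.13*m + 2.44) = -4.24*m^2 + 10.16*m - 7.46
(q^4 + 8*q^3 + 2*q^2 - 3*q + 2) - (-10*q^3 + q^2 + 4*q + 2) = q^4 + 18*q^3 + q^2 - 7*q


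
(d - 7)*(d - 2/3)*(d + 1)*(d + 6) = d^4 - 2*d^3/3 - 43*d^2 - 40*d/3 + 28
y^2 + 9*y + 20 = (y + 4)*(y + 5)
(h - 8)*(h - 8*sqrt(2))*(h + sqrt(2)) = h^3 - 7*sqrt(2)*h^2 - 8*h^2 - 16*h + 56*sqrt(2)*h + 128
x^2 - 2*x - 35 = (x - 7)*(x + 5)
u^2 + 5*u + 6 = (u + 2)*(u + 3)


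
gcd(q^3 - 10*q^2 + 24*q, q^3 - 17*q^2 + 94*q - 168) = q^2 - 10*q + 24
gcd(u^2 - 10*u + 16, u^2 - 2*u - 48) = u - 8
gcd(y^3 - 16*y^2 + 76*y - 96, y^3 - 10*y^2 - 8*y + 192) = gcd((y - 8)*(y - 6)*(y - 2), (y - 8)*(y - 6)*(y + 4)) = y^2 - 14*y + 48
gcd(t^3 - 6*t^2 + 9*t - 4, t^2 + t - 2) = t - 1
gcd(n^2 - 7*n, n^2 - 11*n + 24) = 1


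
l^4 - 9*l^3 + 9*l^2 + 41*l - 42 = (l - 7)*(l - 3)*(l - 1)*(l + 2)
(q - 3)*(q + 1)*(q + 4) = q^3 + 2*q^2 - 11*q - 12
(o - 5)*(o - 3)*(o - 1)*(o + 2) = o^4 - 7*o^3 + 5*o^2 + 31*o - 30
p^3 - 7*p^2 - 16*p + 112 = (p - 7)*(p - 4)*(p + 4)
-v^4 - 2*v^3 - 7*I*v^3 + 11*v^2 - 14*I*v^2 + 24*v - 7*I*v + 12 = (v + 3*I)*(v + 4*I)*(-I*v - I)^2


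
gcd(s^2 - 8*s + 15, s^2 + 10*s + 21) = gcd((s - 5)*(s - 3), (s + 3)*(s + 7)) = 1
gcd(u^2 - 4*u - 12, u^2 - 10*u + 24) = u - 6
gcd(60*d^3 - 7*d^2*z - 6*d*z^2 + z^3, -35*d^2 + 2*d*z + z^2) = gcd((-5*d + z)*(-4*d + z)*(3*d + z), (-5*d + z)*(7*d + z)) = -5*d + z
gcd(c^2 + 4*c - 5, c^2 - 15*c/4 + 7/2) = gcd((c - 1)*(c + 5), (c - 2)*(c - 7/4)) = 1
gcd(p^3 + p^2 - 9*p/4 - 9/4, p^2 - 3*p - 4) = p + 1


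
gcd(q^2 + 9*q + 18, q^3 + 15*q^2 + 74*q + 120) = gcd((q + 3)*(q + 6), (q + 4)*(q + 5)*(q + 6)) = q + 6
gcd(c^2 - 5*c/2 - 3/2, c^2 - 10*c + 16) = 1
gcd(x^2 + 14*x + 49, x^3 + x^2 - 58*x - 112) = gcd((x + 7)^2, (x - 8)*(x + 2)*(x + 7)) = x + 7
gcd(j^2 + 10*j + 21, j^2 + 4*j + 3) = j + 3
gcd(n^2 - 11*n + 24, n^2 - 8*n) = n - 8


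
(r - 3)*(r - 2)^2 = r^3 - 7*r^2 + 16*r - 12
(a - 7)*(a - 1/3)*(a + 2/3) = a^3 - 20*a^2/3 - 23*a/9 + 14/9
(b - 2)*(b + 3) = b^2 + b - 6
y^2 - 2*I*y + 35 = (y - 7*I)*(y + 5*I)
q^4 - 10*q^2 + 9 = (q - 3)*(q - 1)*(q + 1)*(q + 3)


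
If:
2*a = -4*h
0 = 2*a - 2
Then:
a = 1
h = -1/2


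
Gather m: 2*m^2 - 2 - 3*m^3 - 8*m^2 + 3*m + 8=-3*m^3 - 6*m^2 + 3*m + 6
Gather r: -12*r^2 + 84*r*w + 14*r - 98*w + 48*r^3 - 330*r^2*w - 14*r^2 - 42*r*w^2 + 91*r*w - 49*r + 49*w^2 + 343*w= 48*r^3 + r^2*(-330*w - 26) + r*(-42*w^2 + 175*w - 35) + 49*w^2 + 245*w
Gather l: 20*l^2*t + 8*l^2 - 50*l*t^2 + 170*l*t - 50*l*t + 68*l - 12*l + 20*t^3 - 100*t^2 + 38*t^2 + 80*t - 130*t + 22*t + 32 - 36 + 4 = l^2*(20*t + 8) + l*(-50*t^2 + 120*t + 56) + 20*t^3 - 62*t^2 - 28*t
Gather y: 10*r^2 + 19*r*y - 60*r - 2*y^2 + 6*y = 10*r^2 - 60*r - 2*y^2 + y*(19*r + 6)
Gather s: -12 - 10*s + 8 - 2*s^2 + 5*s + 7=-2*s^2 - 5*s + 3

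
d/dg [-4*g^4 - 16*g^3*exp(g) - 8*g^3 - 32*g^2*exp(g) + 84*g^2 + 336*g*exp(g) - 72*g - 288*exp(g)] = -16*g^3*exp(g) - 16*g^3 - 80*g^2*exp(g) - 24*g^2 + 272*g*exp(g) + 168*g + 48*exp(g) - 72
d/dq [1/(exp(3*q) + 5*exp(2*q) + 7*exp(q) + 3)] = (-3*exp(2*q) - 10*exp(q) - 7)*exp(q)/(exp(3*q) + 5*exp(2*q) + 7*exp(q) + 3)^2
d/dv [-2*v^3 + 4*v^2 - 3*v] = -6*v^2 + 8*v - 3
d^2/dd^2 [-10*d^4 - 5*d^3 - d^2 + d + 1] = -120*d^2 - 30*d - 2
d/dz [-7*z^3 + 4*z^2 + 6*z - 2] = -21*z^2 + 8*z + 6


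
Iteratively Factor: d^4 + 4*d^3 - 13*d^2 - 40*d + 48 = (d + 4)*(d^3 - 13*d + 12) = (d - 3)*(d + 4)*(d^2 + 3*d - 4) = (d - 3)*(d + 4)^2*(d - 1)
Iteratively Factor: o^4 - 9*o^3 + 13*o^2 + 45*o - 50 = (o + 2)*(o^3 - 11*o^2 + 35*o - 25) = (o - 1)*(o + 2)*(o^2 - 10*o + 25) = (o - 5)*(o - 1)*(o + 2)*(o - 5)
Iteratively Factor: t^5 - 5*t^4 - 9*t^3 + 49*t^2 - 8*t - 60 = (t + 1)*(t^4 - 6*t^3 - 3*t^2 + 52*t - 60) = (t - 5)*(t + 1)*(t^3 - t^2 - 8*t + 12) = (t - 5)*(t + 1)*(t + 3)*(t^2 - 4*t + 4) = (t - 5)*(t - 2)*(t + 1)*(t + 3)*(t - 2)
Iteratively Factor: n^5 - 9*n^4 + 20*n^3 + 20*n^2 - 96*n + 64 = (n - 2)*(n^4 - 7*n^3 + 6*n^2 + 32*n - 32) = (n - 4)*(n - 2)*(n^3 - 3*n^2 - 6*n + 8) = (n - 4)*(n - 2)*(n + 2)*(n^2 - 5*n + 4) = (n - 4)*(n - 2)*(n - 1)*(n + 2)*(n - 4)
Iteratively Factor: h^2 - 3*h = (h)*(h - 3)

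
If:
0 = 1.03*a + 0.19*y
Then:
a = -0.184466019417476*y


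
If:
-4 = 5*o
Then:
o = -4/5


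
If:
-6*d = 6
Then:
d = -1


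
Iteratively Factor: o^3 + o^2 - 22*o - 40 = (o + 4)*(o^2 - 3*o - 10) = (o - 5)*(o + 4)*(o + 2)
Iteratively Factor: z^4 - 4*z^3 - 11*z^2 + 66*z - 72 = (z - 2)*(z^3 - 2*z^2 - 15*z + 36) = (z - 3)*(z - 2)*(z^2 + z - 12) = (z - 3)*(z - 2)*(z + 4)*(z - 3)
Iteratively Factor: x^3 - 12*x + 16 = (x - 2)*(x^2 + 2*x - 8) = (x - 2)^2*(x + 4)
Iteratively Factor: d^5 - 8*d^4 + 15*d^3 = (d)*(d^4 - 8*d^3 + 15*d^2) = d*(d - 3)*(d^3 - 5*d^2) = d^2*(d - 3)*(d^2 - 5*d) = d^3*(d - 3)*(d - 5)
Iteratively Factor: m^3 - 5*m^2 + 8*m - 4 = (m - 2)*(m^2 - 3*m + 2) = (m - 2)*(m - 1)*(m - 2)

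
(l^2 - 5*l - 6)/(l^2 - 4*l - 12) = (l + 1)/(l + 2)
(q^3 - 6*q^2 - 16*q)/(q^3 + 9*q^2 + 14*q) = (q - 8)/(q + 7)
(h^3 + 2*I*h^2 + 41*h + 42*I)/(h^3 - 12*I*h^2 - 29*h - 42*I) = (h + 7*I)/(h - 7*I)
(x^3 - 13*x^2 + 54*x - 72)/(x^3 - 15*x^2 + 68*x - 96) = (x - 6)/(x - 8)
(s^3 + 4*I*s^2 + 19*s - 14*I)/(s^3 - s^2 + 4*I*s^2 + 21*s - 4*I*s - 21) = (s^2 - 3*I*s - 2)/(s^2 - s*(1 + 3*I) + 3*I)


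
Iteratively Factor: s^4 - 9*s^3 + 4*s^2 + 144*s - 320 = (s + 4)*(s^3 - 13*s^2 + 56*s - 80) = (s - 5)*(s + 4)*(s^2 - 8*s + 16) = (s - 5)*(s - 4)*(s + 4)*(s - 4)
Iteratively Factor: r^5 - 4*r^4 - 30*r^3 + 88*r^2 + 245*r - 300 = (r + 3)*(r^4 - 7*r^3 - 9*r^2 + 115*r - 100) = (r - 5)*(r + 3)*(r^3 - 2*r^2 - 19*r + 20) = (r - 5)^2*(r + 3)*(r^2 + 3*r - 4) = (r - 5)^2*(r + 3)*(r + 4)*(r - 1)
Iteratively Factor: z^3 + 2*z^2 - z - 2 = (z - 1)*(z^2 + 3*z + 2) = (z - 1)*(z + 2)*(z + 1)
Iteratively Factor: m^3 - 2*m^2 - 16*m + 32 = (m - 2)*(m^2 - 16) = (m - 2)*(m + 4)*(m - 4)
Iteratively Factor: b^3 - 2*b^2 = (b - 2)*(b^2) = b*(b - 2)*(b)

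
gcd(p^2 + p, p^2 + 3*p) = p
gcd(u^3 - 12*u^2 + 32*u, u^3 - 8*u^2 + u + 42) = 1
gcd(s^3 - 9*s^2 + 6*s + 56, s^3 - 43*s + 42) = 1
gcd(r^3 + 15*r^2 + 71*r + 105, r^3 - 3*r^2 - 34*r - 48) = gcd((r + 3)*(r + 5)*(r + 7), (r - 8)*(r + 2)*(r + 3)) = r + 3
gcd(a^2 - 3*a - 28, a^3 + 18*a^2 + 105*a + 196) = a + 4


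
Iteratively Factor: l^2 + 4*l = (l + 4)*(l)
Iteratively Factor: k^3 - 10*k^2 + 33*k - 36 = (k - 4)*(k^2 - 6*k + 9) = (k - 4)*(k - 3)*(k - 3)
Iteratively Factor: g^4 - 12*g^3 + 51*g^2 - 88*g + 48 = (g - 4)*(g^3 - 8*g^2 + 19*g - 12) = (g - 4)*(g - 1)*(g^2 - 7*g + 12) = (g - 4)*(g - 3)*(g - 1)*(g - 4)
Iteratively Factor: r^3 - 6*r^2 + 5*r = (r)*(r^2 - 6*r + 5) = r*(r - 5)*(r - 1)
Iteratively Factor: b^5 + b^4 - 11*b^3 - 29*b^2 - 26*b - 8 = (b + 1)*(b^4 - 11*b^2 - 18*b - 8) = (b + 1)^2*(b^3 - b^2 - 10*b - 8) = (b + 1)^2*(b + 2)*(b^2 - 3*b - 4) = (b + 1)^3*(b + 2)*(b - 4)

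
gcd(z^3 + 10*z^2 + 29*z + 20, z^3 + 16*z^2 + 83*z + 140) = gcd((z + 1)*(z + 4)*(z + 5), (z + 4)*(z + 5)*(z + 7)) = z^2 + 9*z + 20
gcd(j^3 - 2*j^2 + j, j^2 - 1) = j - 1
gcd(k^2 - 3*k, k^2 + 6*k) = k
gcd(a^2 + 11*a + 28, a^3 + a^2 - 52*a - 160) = a + 4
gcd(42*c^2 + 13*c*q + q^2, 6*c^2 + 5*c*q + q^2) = 1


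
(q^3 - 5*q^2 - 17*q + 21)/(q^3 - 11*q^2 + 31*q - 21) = (q + 3)/(q - 3)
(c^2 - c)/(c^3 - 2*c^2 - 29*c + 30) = c/(c^2 - c - 30)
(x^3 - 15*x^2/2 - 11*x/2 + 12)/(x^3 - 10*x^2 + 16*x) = (2*x^2 + x - 3)/(2*x*(x - 2))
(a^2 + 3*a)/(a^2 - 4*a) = (a + 3)/(a - 4)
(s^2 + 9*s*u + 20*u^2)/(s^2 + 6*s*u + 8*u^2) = (s + 5*u)/(s + 2*u)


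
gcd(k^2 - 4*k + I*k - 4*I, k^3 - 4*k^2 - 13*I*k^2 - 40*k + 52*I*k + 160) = k - 4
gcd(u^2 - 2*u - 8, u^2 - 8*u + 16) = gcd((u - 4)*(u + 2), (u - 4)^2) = u - 4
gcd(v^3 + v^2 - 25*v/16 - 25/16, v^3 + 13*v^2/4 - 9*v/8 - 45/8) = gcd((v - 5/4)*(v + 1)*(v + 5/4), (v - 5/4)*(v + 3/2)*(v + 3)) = v - 5/4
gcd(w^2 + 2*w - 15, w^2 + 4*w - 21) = w - 3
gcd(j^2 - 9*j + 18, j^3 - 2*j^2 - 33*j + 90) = j - 3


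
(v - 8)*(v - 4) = v^2 - 12*v + 32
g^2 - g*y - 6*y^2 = (g - 3*y)*(g + 2*y)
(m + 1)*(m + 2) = m^2 + 3*m + 2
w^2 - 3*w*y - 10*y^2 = (w - 5*y)*(w + 2*y)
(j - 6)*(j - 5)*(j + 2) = j^3 - 9*j^2 + 8*j + 60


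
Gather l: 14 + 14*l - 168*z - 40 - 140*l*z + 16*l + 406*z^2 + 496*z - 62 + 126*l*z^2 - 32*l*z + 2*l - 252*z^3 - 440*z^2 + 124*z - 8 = l*(126*z^2 - 172*z + 32) - 252*z^3 - 34*z^2 + 452*z - 96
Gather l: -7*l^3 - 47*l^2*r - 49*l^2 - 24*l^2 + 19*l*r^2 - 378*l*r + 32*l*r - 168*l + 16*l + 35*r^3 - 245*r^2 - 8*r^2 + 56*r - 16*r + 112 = -7*l^3 + l^2*(-47*r - 73) + l*(19*r^2 - 346*r - 152) + 35*r^3 - 253*r^2 + 40*r + 112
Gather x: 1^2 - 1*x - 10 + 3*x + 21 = 2*x + 12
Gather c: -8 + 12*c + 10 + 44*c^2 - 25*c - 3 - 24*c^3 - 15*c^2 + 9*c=-24*c^3 + 29*c^2 - 4*c - 1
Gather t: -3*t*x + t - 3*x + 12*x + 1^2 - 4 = t*(1 - 3*x) + 9*x - 3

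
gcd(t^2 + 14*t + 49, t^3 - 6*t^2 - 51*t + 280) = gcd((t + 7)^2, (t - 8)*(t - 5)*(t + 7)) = t + 7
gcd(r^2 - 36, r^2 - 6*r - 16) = 1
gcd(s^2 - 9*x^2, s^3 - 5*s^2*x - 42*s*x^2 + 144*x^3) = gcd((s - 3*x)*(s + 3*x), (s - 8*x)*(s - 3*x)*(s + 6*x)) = -s + 3*x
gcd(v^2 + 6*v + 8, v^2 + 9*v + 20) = v + 4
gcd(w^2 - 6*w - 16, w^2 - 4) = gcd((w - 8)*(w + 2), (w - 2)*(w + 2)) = w + 2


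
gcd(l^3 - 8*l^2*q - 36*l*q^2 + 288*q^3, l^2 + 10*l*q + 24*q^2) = l + 6*q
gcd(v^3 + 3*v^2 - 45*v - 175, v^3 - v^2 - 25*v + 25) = v + 5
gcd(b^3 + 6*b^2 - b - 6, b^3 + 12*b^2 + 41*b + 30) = b^2 + 7*b + 6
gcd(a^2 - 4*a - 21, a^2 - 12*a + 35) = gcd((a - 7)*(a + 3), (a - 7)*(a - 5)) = a - 7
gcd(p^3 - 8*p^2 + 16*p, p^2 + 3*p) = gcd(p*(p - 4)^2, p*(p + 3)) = p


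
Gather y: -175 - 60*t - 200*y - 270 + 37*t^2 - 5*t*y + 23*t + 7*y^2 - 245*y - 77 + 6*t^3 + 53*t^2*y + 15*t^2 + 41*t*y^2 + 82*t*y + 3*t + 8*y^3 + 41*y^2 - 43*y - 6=6*t^3 + 52*t^2 - 34*t + 8*y^3 + y^2*(41*t + 48) + y*(53*t^2 + 77*t - 488) - 528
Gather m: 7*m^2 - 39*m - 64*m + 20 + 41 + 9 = 7*m^2 - 103*m + 70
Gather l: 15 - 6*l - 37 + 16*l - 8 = 10*l - 30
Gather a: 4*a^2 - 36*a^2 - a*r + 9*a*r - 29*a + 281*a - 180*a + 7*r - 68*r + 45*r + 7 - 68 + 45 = -32*a^2 + a*(8*r + 72) - 16*r - 16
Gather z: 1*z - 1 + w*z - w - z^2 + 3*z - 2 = -w - z^2 + z*(w + 4) - 3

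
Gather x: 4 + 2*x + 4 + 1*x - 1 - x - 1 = 2*x + 6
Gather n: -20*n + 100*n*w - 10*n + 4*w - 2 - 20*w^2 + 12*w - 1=n*(100*w - 30) - 20*w^2 + 16*w - 3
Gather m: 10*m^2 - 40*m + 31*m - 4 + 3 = 10*m^2 - 9*m - 1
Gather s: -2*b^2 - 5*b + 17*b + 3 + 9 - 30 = -2*b^2 + 12*b - 18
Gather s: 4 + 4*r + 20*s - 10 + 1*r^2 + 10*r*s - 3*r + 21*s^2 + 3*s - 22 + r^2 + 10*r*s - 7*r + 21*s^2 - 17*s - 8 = 2*r^2 - 6*r + 42*s^2 + s*(20*r + 6) - 36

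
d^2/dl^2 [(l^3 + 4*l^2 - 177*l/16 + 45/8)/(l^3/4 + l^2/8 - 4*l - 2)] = (224*l^6 + 948*l^5 + 16458*l^4 + 22959*l^3 - 23346*l^2 + 3792*l + 200608)/(8*l^9 + 12*l^8 - 378*l^7 - 575*l^6 + 5856*l^5 + 9168*l^4 - 28160*l^3 - 48384*l^2 - 24576*l - 4096)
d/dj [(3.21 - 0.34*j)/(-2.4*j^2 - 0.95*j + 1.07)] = (-0.816*j^2 + 15.408*j + 2.6857)/(5.76*j^4 + 4.56*j^3 - 4.2335*j^2 - 2.033*j + 1.1449)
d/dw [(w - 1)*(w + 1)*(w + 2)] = 3*w^2 + 4*w - 1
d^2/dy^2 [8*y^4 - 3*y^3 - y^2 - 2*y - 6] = 96*y^2 - 18*y - 2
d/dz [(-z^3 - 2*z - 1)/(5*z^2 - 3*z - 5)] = (-5*z^4 + 6*z^3 + 25*z^2 + 10*z + 7)/(25*z^4 - 30*z^3 - 41*z^2 + 30*z + 25)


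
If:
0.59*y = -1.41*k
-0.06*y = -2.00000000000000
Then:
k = -13.95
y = 33.33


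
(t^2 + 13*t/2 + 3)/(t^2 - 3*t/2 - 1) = (t + 6)/(t - 2)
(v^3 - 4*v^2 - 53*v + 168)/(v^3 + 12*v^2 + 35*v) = (v^2 - 11*v + 24)/(v*(v + 5))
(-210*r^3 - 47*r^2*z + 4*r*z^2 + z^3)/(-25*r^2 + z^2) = (-42*r^2 - r*z + z^2)/(-5*r + z)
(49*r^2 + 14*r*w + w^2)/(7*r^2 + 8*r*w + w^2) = (7*r + w)/(r + w)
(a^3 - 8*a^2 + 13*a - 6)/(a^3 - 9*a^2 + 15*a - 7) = (a - 6)/(a - 7)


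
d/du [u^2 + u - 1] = 2*u + 1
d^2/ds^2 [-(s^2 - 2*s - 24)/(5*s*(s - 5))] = 6*(-s^3 + 24*s^2 - 120*s + 200)/(5*s^3*(s^3 - 15*s^2 + 75*s - 125))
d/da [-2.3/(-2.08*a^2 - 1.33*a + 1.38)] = (-9.568*a - 3.059)/(2.08*a^2 + 1.33*a - 1.38)^2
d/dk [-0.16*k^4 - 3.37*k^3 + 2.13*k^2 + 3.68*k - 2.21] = -0.64*k^3 - 10.11*k^2 + 4.26*k + 3.68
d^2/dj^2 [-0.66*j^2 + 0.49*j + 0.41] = -1.32000000000000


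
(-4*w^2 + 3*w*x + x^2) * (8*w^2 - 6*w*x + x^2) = -32*w^4 + 48*w^3*x - 14*w^2*x^2 - 3*w*x^3 + x^4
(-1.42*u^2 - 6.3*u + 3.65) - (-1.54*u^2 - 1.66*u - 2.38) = 0.12*u^2 - 4.64*u + 6.03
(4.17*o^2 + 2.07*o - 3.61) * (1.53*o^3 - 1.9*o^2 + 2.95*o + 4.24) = 6.3801*o^5 - 4.7559*o^4 + 2.8452*o^3 + 30.6463*o^2 - 1.8727*o - 15.3064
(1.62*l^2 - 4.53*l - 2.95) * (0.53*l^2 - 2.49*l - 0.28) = 0.8586*l^4 - 6.4347*l^3 + 9.2626*l^2 + 8.6139*l + 0.826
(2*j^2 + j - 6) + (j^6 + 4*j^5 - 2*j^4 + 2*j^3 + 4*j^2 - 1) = j^6 + 4*j^5 - 2*j^4 + 2*j^3 + 6*j^2 + j - 7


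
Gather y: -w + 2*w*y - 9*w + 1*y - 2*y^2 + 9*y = -10*w - 2*y^2 + y*(2*w + 10)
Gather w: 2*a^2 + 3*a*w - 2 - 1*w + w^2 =2*a^2 + w^2 + w*(3*a - 1) - 2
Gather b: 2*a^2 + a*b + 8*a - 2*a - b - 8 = 2*a^2 + 6*a + b*(a - 1) - 8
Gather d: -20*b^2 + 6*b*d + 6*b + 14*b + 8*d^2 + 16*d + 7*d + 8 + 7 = -20*b^2 + 20*b + 8*d^2 + d*(6*b + 23) + 15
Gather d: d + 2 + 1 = d + 3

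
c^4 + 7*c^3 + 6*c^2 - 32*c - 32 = (c - 2)*(c + 1)*(c + 4)^2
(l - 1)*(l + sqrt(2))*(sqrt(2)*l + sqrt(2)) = sqrt(2)*l^3 + 2*l^2 - sqrt(2)*l - 2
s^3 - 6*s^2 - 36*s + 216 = (s - 6)^2*(s + 6)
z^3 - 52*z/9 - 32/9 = (z - 8/3)*(z + 2/3)*(z + 2)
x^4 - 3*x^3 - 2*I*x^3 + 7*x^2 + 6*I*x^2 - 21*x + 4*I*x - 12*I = (x - 3)*(x - 4*I)*(x + I)^2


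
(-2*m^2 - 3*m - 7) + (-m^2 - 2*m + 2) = -3*m^2 - 5*m - 5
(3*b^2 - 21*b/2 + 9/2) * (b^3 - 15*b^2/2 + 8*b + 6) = 3*b^5 - 33*b^4 + 429*b^3/4 - 399*b^2/4 - 27*b + 27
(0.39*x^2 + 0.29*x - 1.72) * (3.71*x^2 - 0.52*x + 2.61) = 1.4469*x^4 + 0.8731*x^3 - 5.5141*x^2 + 1.6513*x - 4.4892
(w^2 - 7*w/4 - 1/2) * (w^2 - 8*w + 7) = w^4 - 39*w^3/4 + 41*w^2/2 - 33*w/4 - 7/2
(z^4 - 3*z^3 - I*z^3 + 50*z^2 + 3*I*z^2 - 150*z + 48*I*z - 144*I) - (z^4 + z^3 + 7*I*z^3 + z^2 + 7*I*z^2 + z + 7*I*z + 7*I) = -4*z^3 - 8*I*z^3 + 49*z^2 - 4*I*z^2 - 151*z + 41*I*z - 151*I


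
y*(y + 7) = y^2 + 7*y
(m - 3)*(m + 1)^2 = m^3 - m^2 - 5*m - 3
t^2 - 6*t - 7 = (t - 7)*(t + 1)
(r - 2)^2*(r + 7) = r^3 + 3*r^2 - 24*r + 28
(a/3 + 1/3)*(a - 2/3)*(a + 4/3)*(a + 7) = a^4/3 + 26*a^3/9 + 103*a^2/27 - 22*a/27 - 56/27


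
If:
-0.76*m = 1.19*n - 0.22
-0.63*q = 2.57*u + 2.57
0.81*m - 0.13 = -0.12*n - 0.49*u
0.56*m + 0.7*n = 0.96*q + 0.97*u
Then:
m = 1.09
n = -0.51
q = 1.69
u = -1.42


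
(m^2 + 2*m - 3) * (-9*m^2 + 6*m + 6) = -9*m^4 - 12*m^3 + 45*m^2 - 6*m - 18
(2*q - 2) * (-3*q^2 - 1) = -6*q^3 + 6*q^2 - 2*q + 2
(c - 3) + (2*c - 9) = 3*c - 12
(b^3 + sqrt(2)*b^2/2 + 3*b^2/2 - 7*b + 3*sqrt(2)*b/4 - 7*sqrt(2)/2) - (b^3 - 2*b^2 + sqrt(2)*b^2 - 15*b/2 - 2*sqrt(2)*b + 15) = -sqrt(2)*b^2/2 + 7*b^2/2 + b/2 + 11*sqrt(2)*b/4 - 15 - 7*sqrt(2)/2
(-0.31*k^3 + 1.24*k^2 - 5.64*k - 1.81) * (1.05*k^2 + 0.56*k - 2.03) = -0.3255*k^5 + 1.1284*k^4 - 4.5983*k^3 - 7.5761*k^2 + 10.4356*k + 3.6743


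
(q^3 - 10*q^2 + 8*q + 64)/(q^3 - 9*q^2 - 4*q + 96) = (q + 2)/(q + 3)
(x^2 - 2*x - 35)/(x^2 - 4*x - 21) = (x + 5)/(x + 3)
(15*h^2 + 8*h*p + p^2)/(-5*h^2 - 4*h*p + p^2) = (15*h^2 + 8*h*p + p^2)/(-5*h^2 - 4*h*p + p^2)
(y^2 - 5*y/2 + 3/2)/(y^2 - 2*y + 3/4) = 2*(y - 1)/(2*y - 1)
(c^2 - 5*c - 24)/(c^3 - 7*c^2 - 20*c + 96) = (c + 3)/(c^2 + c - 12)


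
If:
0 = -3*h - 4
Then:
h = -4/3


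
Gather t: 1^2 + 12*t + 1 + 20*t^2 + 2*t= 20*t^2 + 14*t + 2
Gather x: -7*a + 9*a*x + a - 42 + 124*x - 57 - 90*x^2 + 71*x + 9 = -6*a - 90*x^2 + x*(9*a + 195) - 90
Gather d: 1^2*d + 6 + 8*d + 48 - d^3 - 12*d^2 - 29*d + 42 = -d^3 - 12*d^2 - 20*d + 96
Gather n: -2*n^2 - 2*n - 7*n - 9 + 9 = -2*n^2 - 9*n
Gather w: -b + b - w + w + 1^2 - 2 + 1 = 0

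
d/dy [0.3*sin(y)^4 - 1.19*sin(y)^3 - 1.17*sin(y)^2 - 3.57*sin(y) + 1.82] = (1.2*sin(y)^3 - 3.57*sin(y)^2 - 2.34*sin(y) - 3.57)*cos(y)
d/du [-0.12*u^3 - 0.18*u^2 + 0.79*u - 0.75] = -0.36*u^2 - 0.36*u + 0.79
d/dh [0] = 0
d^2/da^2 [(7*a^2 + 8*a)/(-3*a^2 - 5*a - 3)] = 6*(11*a^3 + 63*a^2 + 72*a + 19)/(27*a^6 + 135*a^5 + 306*a^4 + 395*a^3 + 306*a^2 + 135*a + 27)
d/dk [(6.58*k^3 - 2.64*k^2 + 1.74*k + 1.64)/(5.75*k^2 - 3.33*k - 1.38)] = (37.835*k^4 - 43.8228*k^3 - 28.455*k^2 - 11.5736*k + 3.06)/(33.0625*k^4 - 38.295*k^3 - 4.7811*k^2 + 9.1908*k + 1.9044)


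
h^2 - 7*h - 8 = (h - 8)*(h + 1)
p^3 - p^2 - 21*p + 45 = (p - 3)^2*(p + 5)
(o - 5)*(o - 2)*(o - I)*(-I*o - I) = -I*o^4 - o^3 + 6*I*o^3 + 6*o^2 - 3*I*o^2 - 3*o - 10*I*o - 10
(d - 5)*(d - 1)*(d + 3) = d^3 - 3*d^2 - 13*d + 15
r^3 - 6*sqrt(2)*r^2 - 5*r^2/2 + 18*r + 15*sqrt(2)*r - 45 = (r - 5/2)*(r - 3*sqrt(2))^2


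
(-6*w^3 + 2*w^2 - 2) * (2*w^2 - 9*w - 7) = -12*w^5 + 58*w^4 + 24*w^3 - 18*w^2 + 18*w + 14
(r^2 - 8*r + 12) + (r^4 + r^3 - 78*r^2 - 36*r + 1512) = r^4 + r^3 - 77*r^2 - 44*r + 1524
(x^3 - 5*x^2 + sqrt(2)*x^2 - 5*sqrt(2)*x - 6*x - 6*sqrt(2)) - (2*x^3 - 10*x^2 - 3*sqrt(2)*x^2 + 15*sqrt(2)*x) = -x^3 + 5*x^2 + 4*sqrt(2)*x^2 - 20*sqrt(2)*x - 6*x - 6*sqrt(2)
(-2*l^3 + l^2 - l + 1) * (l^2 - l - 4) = -2*l^5 + 3*l^4 + 6*l^3 - 2*l^2 + 3*l - 4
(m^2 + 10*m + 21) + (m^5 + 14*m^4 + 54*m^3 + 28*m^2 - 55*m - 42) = m^5 + 14*m^4 + 54*m^3 + 29*m^2 - 45*m - 21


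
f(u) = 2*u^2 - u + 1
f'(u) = 4*u - 1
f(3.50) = 22.00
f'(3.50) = 13.00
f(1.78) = 5.56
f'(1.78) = 6.12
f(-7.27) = 113.98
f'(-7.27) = -30.08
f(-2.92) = 20.97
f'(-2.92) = -12.68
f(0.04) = 0.96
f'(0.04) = -0.84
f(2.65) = 12.40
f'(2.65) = 9.60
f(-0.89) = 3.47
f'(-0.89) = -4.56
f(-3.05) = 22.66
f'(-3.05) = -13.20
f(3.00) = 16.00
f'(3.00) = 11.00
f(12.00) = 277.00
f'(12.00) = 47.00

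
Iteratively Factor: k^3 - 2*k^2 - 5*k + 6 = (k - 1)*(k^2 - k - 6) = (k - 1)*(k + 2)*(k - 3)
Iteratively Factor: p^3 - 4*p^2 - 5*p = (p)*(p^2 - 4*p - 5) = p*(p - 5)*(p + 1)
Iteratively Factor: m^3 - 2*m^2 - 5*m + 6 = (m - 3)*(m^2 + m - 2) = (m - 3)*(m + 2)*(m - 1)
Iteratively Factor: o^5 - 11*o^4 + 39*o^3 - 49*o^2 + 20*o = (o)*(o^4 - 11*o^3 + 39*o^2 - 49*o + 20) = o*(o - 5)*(o^3 - 6*o^2 + 9*o - 4) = o*(o - 5)*(o - 1)*(o^2 - 5*o + 4) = o*(o - 5)*(o - 1)^2*(o - 4)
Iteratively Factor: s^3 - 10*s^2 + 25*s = (s - 5)*(s^2 - 5*s) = s*(s - 5)*(s - 5)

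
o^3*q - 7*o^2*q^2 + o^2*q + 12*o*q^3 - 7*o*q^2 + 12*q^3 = (o - 4*q)*(o - 3*q)*(o*q + q)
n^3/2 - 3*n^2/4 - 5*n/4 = n*(n/2 + 1/2)*(n - 5/2)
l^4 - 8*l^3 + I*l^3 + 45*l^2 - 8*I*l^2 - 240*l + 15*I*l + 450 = (l - 5)*(l - 3)*(l - 5*I)*(l + 6*I)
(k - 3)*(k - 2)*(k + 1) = k^3 - 4*k^2 + k + 6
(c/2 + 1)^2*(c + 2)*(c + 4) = c^4/4 + 5*c^3/2 + 9*c^2 + 14*c + 8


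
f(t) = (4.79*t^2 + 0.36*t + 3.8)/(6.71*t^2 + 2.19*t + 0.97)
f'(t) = (-13.42*t - 2.19)*(4.79*t^2 + 0.36*t + 3.8)/(6.71*t^2 + 2.19*t + 0.97)^2 + (9.58*t + 0.36)/(6.71*t^2 + 2.19*t + 0.97)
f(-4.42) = 0.78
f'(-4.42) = 0.02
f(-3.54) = 0.81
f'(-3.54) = 0.04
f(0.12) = 2.94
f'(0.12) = -7.28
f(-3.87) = 0.80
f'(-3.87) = 0.03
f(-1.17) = 1.31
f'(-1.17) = 0.90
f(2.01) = 0.74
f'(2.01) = -0.06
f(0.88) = 0.97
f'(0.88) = -0.59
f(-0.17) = 4.90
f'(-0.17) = -1.04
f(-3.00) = 0.84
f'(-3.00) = 0.06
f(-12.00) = 0.73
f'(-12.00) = 0.00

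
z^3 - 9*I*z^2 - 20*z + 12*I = (z - 6*I)*(z - 2*I)*(z - I)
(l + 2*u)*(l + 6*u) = l^2 + 8*l*u + 12*u^2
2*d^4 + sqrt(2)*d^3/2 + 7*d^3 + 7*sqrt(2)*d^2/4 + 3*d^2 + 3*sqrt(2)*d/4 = d*(d + 3)*(sqrt(2)*d + 1/2)*(sqrt(2)*d + sqrt(2)/2)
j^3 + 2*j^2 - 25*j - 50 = (j - 5)*(j + 2)*(j + 5)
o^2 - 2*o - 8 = (o - 4)*(o + 2)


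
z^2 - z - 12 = (z - 4)*(z + 3)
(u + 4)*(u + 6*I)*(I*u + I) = I*u^3 - 6*u^2 + 5*I*u^2 - 30*u + 4*I*u - 24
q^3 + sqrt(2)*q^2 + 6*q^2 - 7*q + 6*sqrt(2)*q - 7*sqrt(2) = (q - 1)*(q + 7)*(q + sqrt(2))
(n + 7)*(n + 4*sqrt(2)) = n^2 + 4*sqrt(2)*n + 7*n + 28*sqrt(2)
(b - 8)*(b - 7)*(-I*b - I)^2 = -b^4 + 13*b^3 - 27*b^2 - 97*b - 56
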